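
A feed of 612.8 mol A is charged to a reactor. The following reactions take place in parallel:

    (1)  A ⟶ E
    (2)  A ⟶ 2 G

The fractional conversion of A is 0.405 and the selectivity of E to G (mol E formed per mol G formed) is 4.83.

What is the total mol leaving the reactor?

Conversion of A: A consumed = 0.405 × 612.8 = 248.2 mol = 1ξ₁ + 1ξ₂.
Selectivity: 1ξ₁ / (2ξ₂) = 4.83 → ξ₁ = 9.66 ξ₂.
Substitute: (1·9.66 + 1) ξ₂ = 248.2 → ξ₂ = 23.28 mol, ξ₁ = 224.9 mol.
Outlet amounts (n = n₀ + Σ ν·ξ):
  A: 612.8 − 1(224.9) − 1(23.28) = 364.6
  E: 0 + 1(224.9) = 224.9
  G: 0 + 2(23.28) = 46.56
Total out = 364.6 + 224.9 + 46.56 = 636.1 mol.

636 mol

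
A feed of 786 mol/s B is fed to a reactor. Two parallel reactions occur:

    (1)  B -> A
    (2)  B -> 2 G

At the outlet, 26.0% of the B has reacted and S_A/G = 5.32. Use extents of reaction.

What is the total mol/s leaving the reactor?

804 mol/s

Conversion of B: B consumed = 0.26 × 786 = 204.4 mol/s = 1ξ₁ + 1ξ₂.
Selectivity: 1ξ₁ / (2ξ₂) = 5.32 → ξ₁ = 10.64 ξ₂.
Substitute: (1·10.64 + 1) ξ₂ = 204.4 → ξ₂ = 17.56 mol/s, ξ₁ = 186.8 mol/s.
Outlet amounts (n = n₀ + Σ ν·ξ):
  B: 786 − 1(186.8) − 1(17.56) = 581.6
  A: 0 + 1(186.8) = 186.8
  G: 0 + 2(17.56) = 35.11
Total out = 581.6 + 186.8 + 35.11 = 803.6 mol/s.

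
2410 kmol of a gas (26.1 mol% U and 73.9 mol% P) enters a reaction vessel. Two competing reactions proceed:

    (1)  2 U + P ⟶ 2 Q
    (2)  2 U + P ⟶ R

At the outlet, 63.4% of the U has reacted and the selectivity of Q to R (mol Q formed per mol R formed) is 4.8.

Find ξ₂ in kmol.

ξ₂ = 58.6 kmol

Conversion of U: U consumed = 0.634 × 629 = 398.8 kmol = 2ξ₁ + 2ξ₂.
Selectivity: 2ξ₁ / (1ξ₂) = 4.8 → ξ₁ = 2.4 ξ₂.
Substitute: (2·2.4 + 2) ξ₂ = 398.8 → ξ₂ = 58.65 kmol, ξ₁ = 140.8 kmol.
Outlet amounts (n = n₀ + Σ ν·ξ):
  U: 629 − 2(140.8) − 2(58.65) = 230.2
  P: 1781 − 1(140.8) − 1(58.65) = 1582
  Q: 0 + 2(140.8) = 281.5
  R: 0 + 1(58.65) = 58.65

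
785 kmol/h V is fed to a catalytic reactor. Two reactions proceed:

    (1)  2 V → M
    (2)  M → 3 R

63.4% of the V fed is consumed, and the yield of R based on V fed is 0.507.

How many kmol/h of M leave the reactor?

116 kmol/h

Conversion of V: V consumed = 2ξ₁ = 0.634 × 785 → ξ₁ = 248.8 kmol/h.
Yield of R: 3ξ₂ / 785 = 0.507 → ξ₂ = 132.7 kmol/h.
Outlet amounts (n = n₀ + Σ ν·ξ):
  V: 785 − 2(248.8) = 287.3
  M: 0 + 1(248.8) − 1(132.7) = 116.2
  R: 0 + 3(132.7) = 398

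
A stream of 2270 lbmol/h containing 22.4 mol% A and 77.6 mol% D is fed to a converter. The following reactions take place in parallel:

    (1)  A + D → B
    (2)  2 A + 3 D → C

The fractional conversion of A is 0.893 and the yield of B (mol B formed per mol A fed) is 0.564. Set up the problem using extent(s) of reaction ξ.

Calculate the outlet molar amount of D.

Yield of B: 1ξ₁ / 508.5 = 0.564 → ξ₁ = 286.8 lbmol/h.
Conversion of A: 1ξ₁ + 2ξ₂ = 0.893 × 508.5 = 454.1 → ξ₂ = 83.64 lbmol/h.
Outlet amounts (n = n₀ + Σ ν·ξ):
  A: 508.5 − 1(286.8) − 2(83.64) = 54.41
  D: 1762 − 1(286.8) − 3(83.64) = 1224
  B: 0 + 1(286.8) = 286.8
  C: 0 + 1(83.64) = 83.64

1220 lbmol/h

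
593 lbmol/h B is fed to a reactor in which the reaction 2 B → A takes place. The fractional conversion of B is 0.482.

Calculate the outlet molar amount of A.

B reacted = 0.482 × 593 = 285.8 lbmol/h; ν_B = −2, so ξ = 285.8/2 = 142.9 lbmol/h.
Outlet amounts (n = n₀ + ν ξ):
  B: 593 − 2(142.9) = 307.2
  A: 0 + 1(142.9) = 142.9

143 lbmol/h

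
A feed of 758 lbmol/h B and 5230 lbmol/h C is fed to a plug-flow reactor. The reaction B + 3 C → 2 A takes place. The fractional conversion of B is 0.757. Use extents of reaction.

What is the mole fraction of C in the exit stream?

0.725

B reacted = 0.757 × 758 = 573.8 lbmol/h; ν_B = −1, so ξ = 573.8/1 = 573.8 lbmol/h.
Outlet amounts (n = n₀ + ν ξ):
  B: 758 − 1(573.8) = 184.2
  C: 5230 − 3(573.8) = 3509
  A: 0 + 2(573.8) = 1148
Total out = 4840 lbmol/h; y_C = 3509 / 4840 = 0.7249.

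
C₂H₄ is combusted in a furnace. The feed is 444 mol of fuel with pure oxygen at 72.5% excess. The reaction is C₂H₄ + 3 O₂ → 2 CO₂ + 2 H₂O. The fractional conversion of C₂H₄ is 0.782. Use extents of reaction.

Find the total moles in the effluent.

Stoichiometric O₂ = 3 × 444 = 1332 mol; O₂ fed = 1332 × 1.725 = 2298 mol.
Fuel reacted = 0.782 × 444 → ξ = 347.2 mol.
Outlet (n = n₀ + ν ξ):
  C₂H₄: 444 − 1(347.2) = 96.79
  O₂: 2298 − 3(347.2) = 1256
  CO₂: 0 + 2(347.2) = 694.4
  H₂O: 0 + 2(347.2) = 694.4
Total out = 96.79 + 1256 + 694.4 + 694.4 = 2742 mol.

2740 mol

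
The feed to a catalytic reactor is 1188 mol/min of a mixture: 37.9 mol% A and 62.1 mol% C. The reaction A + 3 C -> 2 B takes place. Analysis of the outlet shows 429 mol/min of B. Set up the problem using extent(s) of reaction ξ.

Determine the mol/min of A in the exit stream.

236 mol/min

For B: n = n₀ + 2ξ → 429 = 0 + 2ξ, giving ξ = 214.5 mol/min.
Outlet amounts (n = n₀ + ν ξ):
  A: 450.3 − 1(214.5) = 235.8
  C: 737.7 − 3(214.5) = 94.25
  B: 0 + 2(214.5) = 429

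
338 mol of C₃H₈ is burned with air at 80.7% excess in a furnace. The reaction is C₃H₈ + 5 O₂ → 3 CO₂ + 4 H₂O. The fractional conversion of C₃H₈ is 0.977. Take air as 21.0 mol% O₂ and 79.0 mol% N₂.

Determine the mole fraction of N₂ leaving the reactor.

Stoichiometric O₂ = 5 × 338 = 1690 mol; O₂ fed = 1690 × 1.807 = 3054 mol.
N₂ fed = 3054 × 79/21 = 11490 mol.
Fuel reacted = 0.977 × 338 → ξ = 330.2 mol.
Outlet (n = n₀ + ν ξ):
  C₃H₈: 338 − 1(330.2) = 7.774
  O₂: 3054 − 5(330.2) = 1403
  N₂: 11490 (inert)
  CO₂: 0 + 3(330.2) = 990.7
  H₂O: 0 + 4(330.2) = 1321
Total out = 15210 mol; y_N₂ = 11490 / 15210 = 0.7553.

0.755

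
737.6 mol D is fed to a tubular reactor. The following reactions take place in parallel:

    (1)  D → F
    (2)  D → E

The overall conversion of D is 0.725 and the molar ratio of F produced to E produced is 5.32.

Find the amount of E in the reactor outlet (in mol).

84.6 mol

Conversion of D: D consumed = 0.725 × 737.6 = 534.8 mol = 1ξ₁ + 1ξ₂.
Selectivity: 1ξ₁ / (1ξ₂) = 5.32 → ξ₁ = 5.32 ξ₂.
Substitute: (1·5.32 + 1) ξ₂ = 534.8 → ξ₂ = 84.61 mol, ξ₁ = 450.1 mol.
Outlet amounts (n = n₀ + Σ ν·ξ):
  D: 737.6 − 1(450.1) − 1(84.61) = 202.8
  F: 0 + 1(450.1) = 450.1
  E: 0 + 1(84.61) = 84.61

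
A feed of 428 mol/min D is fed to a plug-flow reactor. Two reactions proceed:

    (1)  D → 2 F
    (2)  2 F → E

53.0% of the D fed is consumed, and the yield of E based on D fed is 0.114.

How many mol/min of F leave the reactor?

356 mol/min

Conversion of D: D consumed = 1ξ₁ = 0.53 × 428 → ξ₁ = 226.8 mol/min.
Yield of E: 1ξ₂ / 428 = 0.114 → ξ₂ = 48.79 mol/min.
Outlet amounts (n = n₀ + Σ ν·ξ):
  D: 428 − 1(226.8) = 201.2
  F: 0 + 2(226.8) − 2(48.79) = 356.1
  E: 0 + 1(48.79) = 48.79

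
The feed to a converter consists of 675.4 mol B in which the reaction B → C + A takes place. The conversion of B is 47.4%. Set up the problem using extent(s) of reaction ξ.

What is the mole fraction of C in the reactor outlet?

0.322

B reacted = 0.474 × 675.4 = 320.1 mol; ν_B = −1, so ξ = 320.1/1 = 320.1 mol.
Outlet amounts (n = n₀ + ν ξ):
  B: 675.4 − 1(320.1) = 355.3
  C: 0 + 1(320.1) = 320.1
  A: 0 + 1(320.1) = 320.1
Total out = 995.5 mol; y_C = 320.1 / 995.5 = 0.3216.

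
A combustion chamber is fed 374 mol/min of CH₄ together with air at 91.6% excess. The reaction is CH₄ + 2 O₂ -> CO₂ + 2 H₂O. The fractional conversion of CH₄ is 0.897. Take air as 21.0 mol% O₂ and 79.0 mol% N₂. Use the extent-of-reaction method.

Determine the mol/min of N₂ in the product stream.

Stoichiometric O₂ = 2 × 374 = 748 mol/min; O₂ fed = 748 × 1.916 = 1433 mol/min.
N₂ fed = 1433 × 79/21 = 5391 mol/min.
Fuel reacted = 0.897 × 374 → ξ = 335.5 mol/min.
Outlet (n = n₀ + ν ξ):
  CH₄: 374 − 1(335.5) = 38.52
  O₂: 1433 − 2(335.5) = 762.2
  N₂: 5391 (inert)
  CO₂: 0 + 1(335.5) = 335.5
  H₂O: 0 + 2(335.5) = 671

5390 mol/min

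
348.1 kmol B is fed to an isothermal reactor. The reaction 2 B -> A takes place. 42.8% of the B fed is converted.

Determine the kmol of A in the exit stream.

B reacted = 0.428 × 348.1 = 149 kmol; ν_B = −2, so ξ = 149/2 = 74.49 kmol.
Outlet amounts (n = n₀ + ν ξ):
  B: 348.1 − 2(74.49) = 199.1
  A: 0 + 1(74.49) = 74.49

74.5 kmol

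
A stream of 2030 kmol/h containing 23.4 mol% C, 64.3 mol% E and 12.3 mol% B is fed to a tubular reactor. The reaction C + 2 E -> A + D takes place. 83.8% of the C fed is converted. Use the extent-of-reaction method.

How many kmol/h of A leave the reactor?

398 kmol/h

C reacted = 0.838 × 475 = 398.1 kmol/h; ν_C = −1, so ξ = 398.1/1 = 398.1 kmol/h.
Outlet amounts (n = n₀ + ν ξ):
  C: 475 − 1(398.1) = 76.95
  E: 1305 − 2(398.1) = 509.2
  A: 0 + 1(398.1) = 398.1
  D: 0 + 1(398.1) = 398.1
  B: 249.7 (inert)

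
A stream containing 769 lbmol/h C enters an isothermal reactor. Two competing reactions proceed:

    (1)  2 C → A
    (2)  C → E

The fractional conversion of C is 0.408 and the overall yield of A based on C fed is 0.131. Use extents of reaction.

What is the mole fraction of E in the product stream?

Yield of A: 1ξ₁ / 769 = 0.131 → ξ₁ = 100.7 lbmol/h.
Conversion of C: 2ξ₁ + 1ξ₂ = 0.408 × 769 = 313.8 → ξ₂ = 112.3 lbmol/h.
Outlet amounts (n = n₀ + Σ ν·ξ):
  C: 769 − 2(100.7) − 1(112.3) = 455.2
  A: 0 + 1(100.7) = 100.7
  E: 0 + 1(112.3) = 112.3
Total out = 668.3 lbmol/h; y_E = 112.3 / 668.3 = 0.168.

0.168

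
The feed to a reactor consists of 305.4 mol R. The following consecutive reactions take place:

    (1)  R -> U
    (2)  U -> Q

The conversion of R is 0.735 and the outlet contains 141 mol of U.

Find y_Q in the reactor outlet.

Conversion of R: R consumed = 1ξ₁ = 0.735 × 305.4 → ξ₁ = 224.5 mol.
U balance: n_U = 0 + 1ξ₁ − 1ξ₂ = 141 → ξ₂ = (1·224.5 − 141)/1 = 83.47 mol.
Outlet amounts (n = n₀ + Σ ν·ξ):
  R: 305.4 − 1(224.5) = 80.93
  U: 0 + 1(224.5) − 1(83.47) = 141
  Q: 0 + 1(83.47) = 83.47
Total out = 305.4 mol; y_Q = 83.47 / 305.4 = 0.2733.

0.273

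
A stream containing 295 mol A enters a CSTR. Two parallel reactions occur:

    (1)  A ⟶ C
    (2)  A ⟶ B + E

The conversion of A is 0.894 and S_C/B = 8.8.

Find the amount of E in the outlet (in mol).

Conversion of A: A consumed = 0.894 × 295 = 263.7 mol = 1ξ₁ + 1ξ₂.
Selectivity: 1ξ₁ / (1ξ₂) = 8.8 → ξ₁ = 8.8 ξ₂.
Substitute: (1·8.8 + 1) ξ₂ = 263.7 → ξ₂ = 26.91 mol, ξ₁ = 236.8 mol.
Outlet amounts (n = n₀ + Σ ν·ξ):
  A: 295 − 1(236.8) − 1(26.91) = 31.27
  C: 0 + 1(236.8) = 236.8
  B: 0 + 1(26.91) = 26.91
  E: 0 + 1(26.91) = 26.91

26.9 mol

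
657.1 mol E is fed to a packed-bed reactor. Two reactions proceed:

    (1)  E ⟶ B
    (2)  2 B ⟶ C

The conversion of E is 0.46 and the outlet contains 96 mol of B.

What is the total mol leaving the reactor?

554 mol

Conversion of E: E consumed = 1ξ₁ = 0.46 × 657.1 → ξ₁ = 302.3 mol.
B balance: n_B = 0 + 1ξ₁ − 2ξ₂ = 96 → ξ₂ = (1·302.3 − 96)/2 = 103.1 mol.
Outlet amounts (n = n₀ + Σ ν·ξ):
  E: 657.1 − 1(302.3) = 354.8
  B: 0 + 1(302.3) − 2(103.1) = 96
  C: 0 + 1(103.1) = 103.1
Total out = 354.8 + 96 + 103.1 = 554 mol.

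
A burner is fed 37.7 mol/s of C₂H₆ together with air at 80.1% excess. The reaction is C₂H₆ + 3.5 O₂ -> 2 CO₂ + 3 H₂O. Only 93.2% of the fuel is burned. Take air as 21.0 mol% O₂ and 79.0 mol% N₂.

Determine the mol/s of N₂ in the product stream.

Stoichiometric O₂ = 3.5 × 37.7 = 132 mol/s; O₂ fed = 132 × 1.801 = 237.6 mol/s.
N₂ fed = 237.6 × 79/21 = 894 mol/s.
Fuel reacted = 0.932 × 37.7 → ξ = 35.14 mol/s.
Outlet (n = n₀ + ν ξ):
  C₂H₆: 37.7 − 1(35.14) = 2.564
  O₂: 237.6 − 3.5(35.14) = 114.7
  N₂: 894 (inert)
  CO₂: 0 + 2(35.14) = 70.27
  H₂O: 0 + 3(35.14) = 105.4

894 mol/s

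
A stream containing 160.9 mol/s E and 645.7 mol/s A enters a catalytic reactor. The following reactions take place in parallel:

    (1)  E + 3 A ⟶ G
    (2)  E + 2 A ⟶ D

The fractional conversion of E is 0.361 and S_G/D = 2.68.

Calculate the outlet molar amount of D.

15.8 mol/s

Conversion of E: E consumed = 0.361 × 160.9 = 58.08 mol/s = 1ξ₁ + 1ξ₂.
Selectivity: 1ξ₁ / (1ξ₂) = 2.68 → ξ₁ = 2.68 ξ₂.
Substitute: (1·2.68 + 1) ξ₂ = 58.08 → ξ₂ = 15.78 mol/s, ξ₁ = 42.3 mol/s.
Outlet amounts (n = n₀ + Σ ν·ξ):
  E: 160.9 − 1(42.3) − 1(15.78) = 102.8
  A: 645.7 − 3(42.3) − 2(15.78) = 487.2
  G: 0 + 1(42.3) = 42.3
  D: 0 + 1(15.78) = 15.78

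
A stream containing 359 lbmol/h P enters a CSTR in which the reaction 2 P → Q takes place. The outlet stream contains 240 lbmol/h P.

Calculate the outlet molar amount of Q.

For P: n = n₀ − 2ξ → 240 = 359 − 2ξ, giving ξ = 59.5 lbmol/h.
Outlet amounts (n = n₀ + ν ξ):
  P: 359 − 2(59.5) = 240
  Q: 0 + 1(59.5) = 59.5

59.5 lbmol/h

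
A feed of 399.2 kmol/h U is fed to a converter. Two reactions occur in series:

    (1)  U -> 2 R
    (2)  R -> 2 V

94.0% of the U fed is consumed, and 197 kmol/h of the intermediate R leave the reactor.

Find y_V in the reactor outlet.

Conversion of U: U consumed = 1ξ₁ = 0.94 × 399.2 → ξ₁ = 375.2 kmol/h.
R balance: n_R = 0 + 2ξ₁ − 1ξ₂ = 197 → ξ₂ = (2·375.2 − 197)/1 = 553.5 kmol/h.
Outlet amounts (n = n₀ + Σ ν·ξ):
  U: 399.2 − 1(375.2) = 23.95
  R: 0 + 2(375.2) − 1(553.5) = 197
  V: 0 + 2(553.5) = 1107
Total out = 1328 kmol/h; y_V = 1107 / 1328 = 0.8336.

0.834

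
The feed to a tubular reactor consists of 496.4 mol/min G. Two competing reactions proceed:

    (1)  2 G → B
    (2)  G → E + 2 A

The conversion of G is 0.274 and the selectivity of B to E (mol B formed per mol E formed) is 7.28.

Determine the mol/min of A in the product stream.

Conversion of G: G consumed = 0.274 × 496.4 = 136 mol/min = 2ξ₁ + 1ξ₂.
Selectivity: 1ξ₁ / (1ξ₂) = 7.28 → ξ₁ = 7.28 ξ₂.
Substitute: (2·7.28 + 1) ξ₂ = 136 → ξ₂ = 8.741 mol/min, ξ₁ = 63.64 mol/min.
Outlet amounts (n = n₀ + Σ ν·ξ):
  G: 496.4 − 2(63.64) − 1(8.741) = 360.4
  B: 0 + 1(63.64) = 63.64
  E: 0 + 1(8.741) = 8.741
  A: 0 + 2(8.741) = 17.48

17.5 mol/min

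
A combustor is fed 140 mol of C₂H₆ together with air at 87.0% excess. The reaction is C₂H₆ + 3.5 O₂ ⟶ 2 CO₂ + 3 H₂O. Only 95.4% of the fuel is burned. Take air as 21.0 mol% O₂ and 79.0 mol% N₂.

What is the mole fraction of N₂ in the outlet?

0.754

Stoichiometric O₂ = 3.5 × 140 = 490 mol; O₂ fed = 490 × 1.870 = 916.3 mol.
N₂ fed = 916.3 × 79/21 = 3447 mol.
Fuel reacted = 0.954 × 140 → ξ = 133.6 mol.
Outlet (n = n₀ + ν ξ):
  C₂H₆: 140 − 1(133.6) = 6.44
  O₂: 916.3 − 3.5(133.6) = 448.8
  N₂: 3447 (inert)
  CO₂: 0 + 2(133.6) = 267.1
  H₂O: 0 + 3(133.6) = 400.7
Total out = 4570 mol; y_N₂ = 3447 / 4570 = 0.7543.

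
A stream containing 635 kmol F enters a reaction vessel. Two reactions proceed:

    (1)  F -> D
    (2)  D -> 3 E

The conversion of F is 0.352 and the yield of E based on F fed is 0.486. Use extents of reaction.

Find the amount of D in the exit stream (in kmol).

121 kmol

Conversion of F: F consumed = 1ξ₁ = 0.352 × 635 → ξ₁ = 223.5 kmol.
Yield of E: 3ξ₂ / 635 = 0.486 → ξ₂ = 102.9 kmol.
Outlet amounts (n = n₀ + Σ ν·ξ):
  F: 635 − 1(223.5) = 411.5
  D: 0 + 1(223.5) − 1(102.9) = 120.6
  E: 0 + 3(102.9) = 308.6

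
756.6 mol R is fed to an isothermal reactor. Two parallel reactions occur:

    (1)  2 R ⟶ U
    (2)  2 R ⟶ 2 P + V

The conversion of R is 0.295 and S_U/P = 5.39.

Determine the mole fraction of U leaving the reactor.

Conversion of R: R consumed = 0.295 × 756.6 = 223.2 mol = 2ξ₁ + 2ξ₂.
Selectivity: 1ξ₁ / (2ξ₂) = 5.39 → ξ₁ = 10.78 ξ₂.
Substitute: (2·10.78 + 2) ξ₂ = 223.2 → ξ₂ = 9.474 mol, ξ₁ = 102.1 mol.
Outlet amounts (n = n₀ + Σ ν·ξ):
  R: 756.6 − 2(102.1) − 2(9.474) = 533.4
  U: 0 + 1(102.1) = 102.1
  P: 0 + 2(9.474) = 18.95
  V: 0 + 1(9.474) = 9.474
Total out = 663.9 mol; y_U = 102.1 / 663.9 = 0.1538.

0.154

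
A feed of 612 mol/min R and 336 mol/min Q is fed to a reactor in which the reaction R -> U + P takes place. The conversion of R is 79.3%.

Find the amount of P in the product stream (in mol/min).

485 mol/min

R reacted = 0.793 × 612 = 485.3 mol/min; ν_R = −1, so ξ = 485.3/1 = 485.3 mol/min.
Outlet amounts (n = n₀ + ν ξ):
  R: 612 − 1(485.3) = 126.7
  U: 0 + 1(485.3) = 485.3
  P: 0 + 1(485.3) = 485.3
  Q: 336 (inert)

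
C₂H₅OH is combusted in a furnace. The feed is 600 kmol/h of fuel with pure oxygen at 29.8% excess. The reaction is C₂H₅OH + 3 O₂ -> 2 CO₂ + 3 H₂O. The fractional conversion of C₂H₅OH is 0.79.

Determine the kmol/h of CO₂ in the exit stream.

Stoichiometric O₂ = 3 × 600 = 1800 kmol/h; O₂ fed = 1800 × 1.298 = 2336 kmol/h.
Fuel reacted = 0.79 × 600 → ξ = 474 kmol/h.
Outlet (n = n₀ + ν ξ):
  C₂H₅OH: 600 − 1(474) = 126
  O₂: 2336 − 3(474) = 914.4
  CO₂: 0 + 2(474) = 948
  H₂O: 0 + 3(474) = 1422

948 kmol/h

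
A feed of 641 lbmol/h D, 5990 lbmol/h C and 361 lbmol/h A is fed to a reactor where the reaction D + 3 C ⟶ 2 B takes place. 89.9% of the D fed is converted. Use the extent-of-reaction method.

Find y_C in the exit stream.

0.73

D reacted = 0.899 × 641 = 576.3 lbmol/h; ν_D = −1, so ξ = 576.3/1 = 576.3 lbmol/h.
Outlet amounts (n = n₀ + ν ξ):
  D: 641 − 1(576.3) = 64.74
  C: 5990 − 3(576.3) = 4261
  B: 0 + 2(576.3) = 1153
  A: 361 (inert)
Total out = 5839 lbmol/h; y_C = 4261 / 5839 = 0.7297.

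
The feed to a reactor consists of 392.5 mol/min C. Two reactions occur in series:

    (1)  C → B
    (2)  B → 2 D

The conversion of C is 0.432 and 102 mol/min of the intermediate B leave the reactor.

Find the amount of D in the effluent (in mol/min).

135 mol/min

Conversion of C: C consumed = 1ξ₁ = 0.432 × 392.5 → ξ₁ = 169.6 mol/min.
B balance: n_B = 0 + 1ξ₁ − 1ξ₂ = 102 → ξ₂ = (1·169.6 − 102)/1 = 67.56 mol/min.
Outlet amounts (n = n₀ + Σ ν·ξ):
  C: 392.5 − 1(169.6) = 222.9
  B: 0 + 1(169.6) − 1(67.56) = 102
  D: 0 + 2(67.56) = 135.1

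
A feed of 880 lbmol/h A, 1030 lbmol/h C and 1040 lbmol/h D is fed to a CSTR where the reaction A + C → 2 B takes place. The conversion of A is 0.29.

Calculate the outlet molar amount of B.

510 lbmol/h

A reacted = 0.29 × 880 = 255.2 lbmol/h; ν_A = −1, so ξ = 255.2/1 = 255.2 lbmol/h.
Outlet amounts (n = n₀ + ν ξ):
  A: 880 − 1(255.2) = 624.8
  C: 1030 − 1(255.2) = 774.8
  B: 0 + 2(255.2) = 510.4
  D: 1040 (inert)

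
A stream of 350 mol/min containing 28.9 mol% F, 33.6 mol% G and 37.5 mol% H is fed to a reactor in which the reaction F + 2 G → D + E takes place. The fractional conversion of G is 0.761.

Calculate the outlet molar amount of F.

G reacted = 0.761 × 117.6 = 89.49 mol/min; ν_G = −2, so ξ = 89.49/2 = 44.75 mol/min.
Outlet amounts (n = n₀ + ν ξ):
  F: 101.2 − 1(44.75) = 56.4
  G: 117.6 − 2(44.75) = 28.11
  D: 0 + 1(44.75) = 44.75
  E: 0 + 1(44.75) = 44.75
  H: 131.2 (inert)

56.4 mol/min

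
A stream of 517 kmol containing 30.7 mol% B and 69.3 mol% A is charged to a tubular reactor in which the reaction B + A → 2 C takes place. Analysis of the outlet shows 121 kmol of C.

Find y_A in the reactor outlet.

For C: n = n₀ + 2ξ → 121 = 0 + 2ξ, giving ξ = 60.5 kmol.
Outlet amounts (n = n₀ + ν ξ):
  B: 158.7 − 1(60.5) = 98.22
  A: 358.3 − 1(60.5) = 297.8
  C: 0 + 2(60.5) = 121
Total out = 517 kmol; y_A = 297.8 / 517 = 0.576.

0.576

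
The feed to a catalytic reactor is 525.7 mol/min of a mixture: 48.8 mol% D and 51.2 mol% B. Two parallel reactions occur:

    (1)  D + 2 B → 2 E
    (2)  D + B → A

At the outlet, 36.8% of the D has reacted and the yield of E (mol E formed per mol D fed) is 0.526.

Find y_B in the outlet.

0.249

Yield of E: 2ξ₁ / 256.5 = 0.526 → ξ₁ = 67.47 mol/min.
Conversion of D: 1ξ₁ + 1ξ₂ = 0.368 × 256.5 = 94.41 → ξ₂ = 26.94 mol/min.
Outlet amounts (n = n₀ + Σ ν·ξ):
  D: 256.5 − 1(67.47) − 1(26.94) = 162.1
  B: 269.2 − 2(67.47) − 1(26.94) = 107.3
  E: 0 + 2(67.47) = 134.9
  A: 0 + 1(26.94) = 26.94
Total out = 431.3 mol/min; y_B = 107.3 / 431.3 = 0.2487.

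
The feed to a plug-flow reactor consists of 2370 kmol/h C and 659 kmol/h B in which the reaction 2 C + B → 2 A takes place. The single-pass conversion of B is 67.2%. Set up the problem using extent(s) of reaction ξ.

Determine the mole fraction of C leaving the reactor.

0.574

B reacted = 0.672 × 659 = 442.8 kmol/h; ν_B = −1, so ξ = 442.8/1 = 442.8 kmol/h.
Outlet amounts (n = n₀ + ν ξ):
  C: 2370 − 2(442.8) = 1484
  B: 659 − 1(442.8) = 216.2
  A: 0 + 2(442.8) = 885.7
Total out = 2586 kmol/h; y_C = 1484 / 2586 = 0.5739.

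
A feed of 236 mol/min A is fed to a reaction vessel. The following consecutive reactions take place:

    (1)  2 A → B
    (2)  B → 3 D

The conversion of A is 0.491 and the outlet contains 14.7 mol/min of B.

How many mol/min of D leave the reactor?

130 mol/min

Conversion of A: A consumed = 2ξ₁ = 0.491 × 236 → ξ₁ = 57.94 mol/min.
B balance: n_B = 0 + 1ξ₁ − 1ξ₂ = 14.7 → ξ₂ = (1·57.94 − 14.7)/1 = 43.24 mol/min.
Outlet amounts (n = n₀ + Σ ν·ξ):
  A: 236 − 2(57.94) = 120.1
  B: 0 + 1(57.94) − 1(43.24) = 14.7
  D: 0 + 3(43.24) = 129.7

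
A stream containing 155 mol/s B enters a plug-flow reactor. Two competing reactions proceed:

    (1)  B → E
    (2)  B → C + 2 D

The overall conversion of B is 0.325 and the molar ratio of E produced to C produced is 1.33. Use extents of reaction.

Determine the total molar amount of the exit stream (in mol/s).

198 mol/s

Conversion of B: B consumed = 0.325 × 155 = 50.38 mol/s = 1ξ₁ + 1ξ₂.
Selectivity: 1ξ₁ / (1ξ₂) = 1.33 → ξ₁ = 1.33 ξ₂.
Substitute: (1·1.33 + 1) ξ₂ = 50.38 → ξ₂ = 21.62 mol/s, ξ₁ = 28.75 mol/s.
Outlet amounts (n = n₀ + Σ ν·ξ):
  B: 155 − 1(28.75) − 1(21.62) = 104.6
  E: 0 + 1(28.75) = 28.75
  C: 0 + 1(21.62) = 21.62
  D: 0 + 2(21.62) = 43.24
Total out = 104.6 + 28.75 + 21.62 + 43.24 = 198.2 mol/s.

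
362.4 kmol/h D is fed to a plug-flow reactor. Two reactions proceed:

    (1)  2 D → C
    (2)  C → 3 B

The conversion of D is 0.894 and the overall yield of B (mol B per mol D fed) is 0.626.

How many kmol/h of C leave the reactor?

86.4 kmol/h

Conversion of D: D consumed = 2ξ₁ = 0.894 × 362.4 → ξ₁ = 162 kmol/h.
Yield of B: 3ξ₂ / 362.4 = 0.626 → ξ₂ = 75.62 kmol/h.
Outlet amounts (n = n₀ + Σ ν·ξ):
  D: 362.4 − 2(162) = 38.41
  C: 0 + 1(162) − 1(75.62) = 86.37
  B: 0 + 3(75.62) = 226.9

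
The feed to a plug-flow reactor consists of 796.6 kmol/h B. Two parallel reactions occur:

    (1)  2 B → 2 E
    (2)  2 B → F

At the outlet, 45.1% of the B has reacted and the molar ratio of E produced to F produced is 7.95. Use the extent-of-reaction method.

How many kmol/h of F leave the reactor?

Conversion of B: B consumed = 0.451 × 796.6 = 359.3 kmol/h = 2ξ₁ + 2ξ₂.
Selectivity: 2ξ₁ / (1ξ₂) = 7.95 → ξ₁ = 3.975 ξ₂.
Substitute: (2·3.975 + 2) ξ₂ = 359.3 → ξ₂ = 36.11 kmol/h, ξ₁ = 143.5 kmol/h.
Outlet amounts (n = n₀ + Σ ν·ξ):
  B: 796.6 − 2(143.5) − 2(36.11) = 437.3
  E: 0 + 2(143.5) = 287.1
  F: 0 + 1(36.11) = 36.11

36.1 kmol/h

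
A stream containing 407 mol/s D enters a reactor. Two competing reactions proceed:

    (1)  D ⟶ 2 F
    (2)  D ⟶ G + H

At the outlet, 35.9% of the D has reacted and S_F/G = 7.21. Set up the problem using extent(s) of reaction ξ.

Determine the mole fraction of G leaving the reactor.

0.0574

Conversion of D: D consumed = 0.359 × 407 = 146.1 mol/s = 1ξ₁ + 1ξ₂.
Selectivity: 2ξ₁ / (1ξ₂) = 7.21 → ξ₁ = 3.605 ξ₂.
Substitute: (1·3.605 + 1) ξ₂ = 146.1 → ξ₂ = 31.73 mol/s, ξ₁ = 114.4 mol/s.
Outlet amounts (n = n₀ + Σ ν·ξ):
  D: 407 − 1(114.4) − 1(31.73) = 260.9
  F: 0 + 2(114.4) = 228.8
  G: 0 + 1(31.73) = 31.73
  H: 0 + 1(31.73) = 31.73
Total out = 553.1 mol/s; y_G = 31.73 / 553.1 = 0.05736.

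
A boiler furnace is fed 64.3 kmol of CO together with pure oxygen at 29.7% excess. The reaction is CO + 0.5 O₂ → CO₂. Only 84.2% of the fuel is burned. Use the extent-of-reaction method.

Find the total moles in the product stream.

Stoichiometric O₂ = 0.5 × 64.3 = 32.15 kmol; O₂ fed = 32.15 × 1.297 = 41.7 kmol.
Fuel reacted = 0.842 × 64.3 → ξ = 54.14 kmol.
Outlet (n = n₀ + ν ξ):
  CO: 64.3 − 1(54.14) = 10.16
  O₂: 41.7 − 0.5(54.14) = 14.63
  CO₂: 0 + 1(54.14) = 54.14
Total out = 10.16 + 14.63 + 54.14 = 78.93 kmol.

78.9 kmol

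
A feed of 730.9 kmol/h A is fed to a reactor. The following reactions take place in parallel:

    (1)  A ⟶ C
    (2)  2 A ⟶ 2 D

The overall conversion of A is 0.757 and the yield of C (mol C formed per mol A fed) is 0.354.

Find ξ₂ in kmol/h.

Yield of C: 1ξ₁ / 730.9 = 0.354 → ξ₁ = 258.7 kmol/h.
Conversion of A: 1ξ₁ + 2ξ₂ = 0.757 × 730.9 = 553.3 → ξ₂ = 147.3 kmol/h.
Outlet amounts (n = n₀ + Σ ν·ξ):
  A: 730.9 − 1(258.7) − 2(147.3) = 177.6
  C: 0 + 1(258.7) = 258.7
  D: 0 + 2(147.3) = 294.6

ξ₂ = 147 kmol/h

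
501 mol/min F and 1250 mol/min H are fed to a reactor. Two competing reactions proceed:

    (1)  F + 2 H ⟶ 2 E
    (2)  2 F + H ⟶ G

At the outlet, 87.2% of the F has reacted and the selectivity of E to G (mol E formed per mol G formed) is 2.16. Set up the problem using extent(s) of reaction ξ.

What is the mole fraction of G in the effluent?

0.108

Conversion of F: F consumed = 0.872 × 501 = 436.9 mol/min = 1ξ₁ + 2ξ₂.
Selectivity: 2ξ₁ / (1ξ₂) = 2.16 → ξ₁ = 1.08 ξ₂.
Substitute: (1·1.08 + 2) ξ₂ = 436.9 → ξ₂ = 141.8 mol/min, ξ₁ = 153.2 mol/min.
Outlet amounts (n = n₀ + Σ ν·ξ):
  F: 501 − 1(153.2) − 2(141.8) = 64.13
  H: 1250 − 2(153.2) − 1(141.8) = 801.8
  E: 0 + 2(153.2) = 306.4
  G: 0 + 1(141.8) = 141.8
Total out = 1314 mol/min; y_G = 141.8 / 1314 = 0.1079.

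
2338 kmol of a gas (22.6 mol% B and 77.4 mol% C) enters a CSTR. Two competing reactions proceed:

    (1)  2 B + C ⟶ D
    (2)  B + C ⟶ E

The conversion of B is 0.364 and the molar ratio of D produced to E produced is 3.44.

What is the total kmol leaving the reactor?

2150 kmol

Conversion of B: B consumed = 0.364 × 528.4 = 192.3 kmol = 2ξ₁ + 1ξ₂.
Selectivity: 1ξ₁ / (1ξ₂) = 3.44 → ξ₁ = 3.44 ξ₂.
Substitute: (2·3.44 + 1) ξ₂ = 192.3 → ξ₂ = 24.41 kmol, ξ₁ = 83.96 kmol.
Outlet amounts (n = n₀ + Σ ν·ξ):
  B: 528.4 − 2(83.96) − 1(24.41) = 336.1
  C: 1810 − 1(83.96) − 1(24.41) = 1701
  D: 0 + 1(83.96) = 83.96
  E: 0 + 1(24.41) = 24.41
Total out = 336.1 + 1701 + 83.96 + 24.41 = 2146 kmol.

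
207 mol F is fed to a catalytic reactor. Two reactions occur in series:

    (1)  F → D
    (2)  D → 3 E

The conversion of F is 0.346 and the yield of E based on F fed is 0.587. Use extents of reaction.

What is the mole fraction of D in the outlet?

Conversion of F: F consumed = 1ξ₁ = 0.346 × 207 → ξ₁ = 71.62 mol.
Yield of E: 3ξ₂ / 207 = 0.587 → ξ₂ = 40.5 mol.
Outlet amounts (n = n₀ + Σ ν·ξ):
  F: 207 − 1(71.62) = 135.4
  D: 0 + 1(71.62) − 1(40.5) = 31.12
  E: 0 + 3(40.5) = 121.5
Total out = 288 mol; y_D = 31.12 / 288 = 0.108.

0.108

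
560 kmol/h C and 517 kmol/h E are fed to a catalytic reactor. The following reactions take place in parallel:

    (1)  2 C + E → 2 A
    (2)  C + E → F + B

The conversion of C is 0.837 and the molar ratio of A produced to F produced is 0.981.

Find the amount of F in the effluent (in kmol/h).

Conversion of C: C consumed = 0.837 × 560 = 468.7 kmol/h = 2ξ₁ + 1ξ₂.
Selectivity: 2ξ₁ / (1ξ₂) = 0.981 → ξ₁ = 0.4905 ξ₂.
Substitute: (2·0.4905 + 1) ξ₂ = 468.7 → ξ₂ = 236.6 kmol/h, ξ₁ = 116.1 kmol/h.
Outlet amounts (n = n₀ + Σ ν·ξ):
  C: 560 − 2(116.1) − 1(236.6) = 91.28
  E: 517 − 1(116.1) − 1(236.6) = 164.3
  A: 0 + 2(116.1) = 232.1
  F: 0 + 1(236.6) = 236.6
  B: 0 + 1(236.6) = 236.6

237 kmol/h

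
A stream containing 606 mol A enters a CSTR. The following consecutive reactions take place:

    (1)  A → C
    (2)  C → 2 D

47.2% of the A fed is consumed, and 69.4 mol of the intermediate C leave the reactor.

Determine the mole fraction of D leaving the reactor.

0.527

Conversion of A: A consumed = 1ξ₁ = 0.472 × 606 → ξ₁ = 286 mol.
C balance: n_C = 0 + 1ξ₁ − 1ξ₂ = 69.4 → ξ₂ = (1·286 − 69.4)/1 = 216.6 mol.
Outlet amounts (n = n₀ + Σ ν·ξ):
  A: 606 − 1(286) = 320
  C: 0 + 1(286) − 1(216.6) = 69.4
  D: 0 + 2(216.6) = 433.3
Total out = 822.6 mol; y_D = 433.3 / 822.6 = 0.5267.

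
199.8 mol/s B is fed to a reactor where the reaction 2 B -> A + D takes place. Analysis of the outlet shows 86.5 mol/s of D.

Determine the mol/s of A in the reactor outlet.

For D: n = n₀ + 1ξ → 86.5 = 0 + 1ξ, giving ξ = 86.5 mol/s.
Outlet amounts (n = n₀ + ν ξ):
  B: 199.8 − 2(86.5) = 26.8
  A: 0 + 1(86.5) = 86.5
  D: 0 + 1(86.5) = 86.5

86.5 mol/s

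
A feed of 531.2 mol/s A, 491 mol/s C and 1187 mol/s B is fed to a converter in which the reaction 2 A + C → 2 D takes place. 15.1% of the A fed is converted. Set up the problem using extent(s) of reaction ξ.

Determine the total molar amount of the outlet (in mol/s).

2170 mol/s

A reacted = 0.151 × 531.2 = 80.21 mol/s; ν_A = −2, so ξ = 80.21/2 = 40.11 mol/s.
Outlet amounts (n = n₀ + ν ξ):
  A: 531.2 − 2(40.11) = 451
  C: 491 − 1(40.11) = 450.9
  D: 0 + 2(40.11) = 80.21
  B: 1187 (inert)
Total out = 451 + 450.9 + 80.21 + 1187 = 2169 mol/s.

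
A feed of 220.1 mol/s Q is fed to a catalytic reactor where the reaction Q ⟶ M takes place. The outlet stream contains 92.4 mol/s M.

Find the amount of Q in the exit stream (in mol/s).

For M: n = n₀ + 1ξ → 92.4 = 0 + 1ξ, giving ξ = 92.4 mol/s.
Outlet amounts (n = n₀ + ν ξ):
  Q: 220.1 − 1(92.4) = 127.7
  M: 0 + 1(92.4) = 92.4

128 mol/s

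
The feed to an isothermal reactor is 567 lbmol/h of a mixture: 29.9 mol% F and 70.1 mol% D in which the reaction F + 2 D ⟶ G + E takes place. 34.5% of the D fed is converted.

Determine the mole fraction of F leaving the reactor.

D reacted = 0.345 × 397.5 = 137.1 lbmol/h; ν_D = −2, so ξ = 137.1/2 = 68.56 lbmol/h.
Outlet amounts (n = n₀ + ν ξ):
  F: 169.5 − 1(68.56) = 101
  D: 397.5 − 2(68.56) = 260.3
  G: 0 + 1(68.56) = 68.56
  E: 0 + 1(68.56) = 68.56
Total out = 498.4 lbmol/h; y_F = 101 / 498.4 = 0.2026.

0.203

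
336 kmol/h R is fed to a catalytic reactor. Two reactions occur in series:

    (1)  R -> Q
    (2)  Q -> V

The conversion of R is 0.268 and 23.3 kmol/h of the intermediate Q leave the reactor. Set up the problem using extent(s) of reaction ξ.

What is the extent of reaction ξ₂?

Conversion of R: R consumed = 1ξ₁ = 0.268 × 336 → ξ₁ = 90.05 kmol/h.
Q balance: n_Q = 0 + 1ξ₁ − 1ξ₂ = 23.3 → ξ₂ = (1·90.05 − 23.3)/1 = 66.75 kmol/h.
Outlet amounts (n = n₀ + Σ ν·ξ):
  R: 336 − 1(90.05) = 246
  Q: 0 + 1(90.05) − 1(66.75) = 23.3
  V: 0 + 1(66.75) = 66.75

ξ₂ = 66.7 kmol/h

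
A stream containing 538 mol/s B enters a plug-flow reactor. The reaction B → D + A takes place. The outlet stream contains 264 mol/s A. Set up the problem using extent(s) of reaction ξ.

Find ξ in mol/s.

For A: n = n₀ + 1ξ → 264 = 0 + 1ξ, giving ξ = 264 mol/s.
Outlet amounts (n = n₀ + ν ξ):
  B: 538 − 1(264) = 274
  D: 0 + 1(264) = 264
  A: 0 + 1(264) = 264

ξ = 264 mol/s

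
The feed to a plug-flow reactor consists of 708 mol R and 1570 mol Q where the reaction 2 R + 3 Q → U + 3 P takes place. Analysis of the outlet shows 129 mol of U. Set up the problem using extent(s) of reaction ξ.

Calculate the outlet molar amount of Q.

For U: n = n₀ + 1ξ → 129 = 0 + 1ξ, giving ξ = 129 mol.
Outlet amounts (n = n₀ + ν ξ):
  R: 708 − 2(129) = 450
  Q: 1570 − 3(129) = 1183
  U: 0 + 1(129) = 129
  P: 0 + 3(129) = 387

1180 mol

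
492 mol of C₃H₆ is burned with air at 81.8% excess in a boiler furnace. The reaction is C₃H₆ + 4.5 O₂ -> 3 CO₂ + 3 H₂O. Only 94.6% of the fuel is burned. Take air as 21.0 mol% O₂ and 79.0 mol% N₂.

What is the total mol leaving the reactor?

19900 mol

Stoichiometric O₂ = 4.5 × 492 = 2214 mol; O₂ fed = 2214 × 1.818 = 4025 mol.
N₂ fed = 4025 × 79/21 = 15140 mol.
Fuel reacted = 0.946 × 492 → ξ = 465.4 mol.
Outlet (n = n₀ + ν ξ):
  C₃H₆: 492 − 1(465.4) = 26.57
  O₂: 4025 − 4.5(465.4) = 1931
  N₂: 15140 (inert)
  CO₂: 0 + 3(465.4) = 1396
  H₂O: 0 + 3(465.4) = 1396
Total out = 26.57 + 1931 + 15140 + 1396 + 1396 = 19890 mol.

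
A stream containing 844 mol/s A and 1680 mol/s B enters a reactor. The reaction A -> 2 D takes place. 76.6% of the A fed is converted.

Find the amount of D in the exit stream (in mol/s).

1290 mol/s

A reacted = 0.766 × 844 = 646.5 mol/s; ν_A = −1, so ξ = 646.5/1 = 646.5 mol/s.
Outlet amounts (n = n₀ + ν ξ):
  A: 844 − 1(646.5) = 197.5
  D: 0 + 2(646.5) = 1293
  B: 1680 (inert)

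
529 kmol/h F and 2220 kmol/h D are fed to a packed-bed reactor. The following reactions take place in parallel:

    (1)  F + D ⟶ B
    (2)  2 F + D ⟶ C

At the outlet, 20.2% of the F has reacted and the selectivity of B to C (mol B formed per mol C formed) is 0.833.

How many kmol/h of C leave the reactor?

Conversion of F: F consumed = 0.202 × 529 = 106.9 kmol/h = 1ξ₁ + 2ξ₂.
Selectivity: 1ξ₁ / (1ξ₂) = 0.833 → ξ₁ = 0.833 ξ₂.
Substitute: (1·0.833 + 2) ξ₂ = 106.9 → ξ₂ = 37.72 kmol/h, ξ₁ = 31.42 kmol/h.
Outlet amounts (n = n₀ + Σ ν·ξ):
  F: 529 − 1(31.42) − 2(37.72) = 422.1
  D: 2220 − 1(31.42) − 1(37.72) = 2151
  B: 0 + 1(31.42) = 31.42
  C: 0 + 1(37.72) = 37.72

37.7 kmol/h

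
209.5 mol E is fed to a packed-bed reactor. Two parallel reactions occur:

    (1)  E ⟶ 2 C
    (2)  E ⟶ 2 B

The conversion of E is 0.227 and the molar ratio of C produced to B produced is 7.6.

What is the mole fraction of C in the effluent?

0.327

Conversion of E: E consumed = 0.227 × 209.5 = 47.56 mol = 1ξ₁ + 1ξ₂.
Selectivity: 2ξ₁ / (2ξ₂) = 7.6 → ξ₁ = 7.6 ξ₂.
Substitute: (1·7.6 + 1) ξ₂ = 47.56 → ξ₂ = 5.53 mol, ξ₁ = 42.03 mol.
Outlet amounts (n = n₀ + Σ ν·ξ):
  E: 209.5 − 1(42.03) − 1(5.53) = 161.9
  C: 0 + 2(42.03) = 84.05
  B: 0 + 2(5.53) = 11.06
Total out = 257.1 mol; y_C = 84.05 / 257.1 = 0.327.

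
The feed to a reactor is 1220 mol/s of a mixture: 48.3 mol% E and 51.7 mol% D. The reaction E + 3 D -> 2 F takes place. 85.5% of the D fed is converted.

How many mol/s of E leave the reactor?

409 mol/s

D reacted = 0.855 × 630.7 = 539.3 mol/s; ν_D = −3, so ξ = 539.3/3 = 179.8 mol/s.
Outlet amounts (n = n₀ + ν ξ):
  E: 589.3 − 1(179.8) = 409.5
  D: 630.7 − 3(179.8) = 91.46
  F: 0 + 2(179.8) = 359.5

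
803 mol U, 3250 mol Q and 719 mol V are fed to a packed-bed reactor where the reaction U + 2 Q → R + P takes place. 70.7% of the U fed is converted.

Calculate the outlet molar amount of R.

U reacted = 0.707 × 803 = 567.7 mol; ν_U = −1, so ξ = 567.7/1 = 567.7 mol.
Outlet amounts (n = n₀ + ν ξ):
  U: 803 − 1(567.7) = 235.3
  Q: 3250 − 2(567.7) = 2115
  R: 0 + 1(567.7) = 567.7
  P: 0 + 1(567.7) = 567.7
  V: 719 (inert)

568 mol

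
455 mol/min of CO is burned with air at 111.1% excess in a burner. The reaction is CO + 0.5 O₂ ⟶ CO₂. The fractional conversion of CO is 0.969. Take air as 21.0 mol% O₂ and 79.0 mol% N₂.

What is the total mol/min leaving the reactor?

Stoichiometric O₂ = 0.5 × 455 = 227.5 mol/min; O₂ fed = 227.5 × 2.111 = 480.3 mol/min.
N₂ fed = 480.3 × 79/21 = 1807 mol/min.
Fuel reacted = 0.969 × 455 → ξ = 440.9 mol/min.
Outlet (n = n₀ + ν ξ):
  CO: 455 − 1(440.9) = 14.11
  O₂: 480.3 − 0.5(440.9) = 259.8
  N₂: 1807 (inert)
  CO₂: 0 + 1(440.9) = 440.9
Total out = 14.11 + 259.8 + 1807 + 440.9 = 2521 mol/min.

2520 mol/min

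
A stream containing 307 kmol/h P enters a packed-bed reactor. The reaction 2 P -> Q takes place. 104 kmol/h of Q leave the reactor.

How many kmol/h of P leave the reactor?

For Q: n = n₀ + 1ξ → 104 = 0 + 1ξ, giving ξ = 104 kmol/h.
Outlet amounts (n = n₀ + ν ξ):
  P: 307 − 2(104) = 99
  Q: 0 + 1(104) = 104

99 kmol/h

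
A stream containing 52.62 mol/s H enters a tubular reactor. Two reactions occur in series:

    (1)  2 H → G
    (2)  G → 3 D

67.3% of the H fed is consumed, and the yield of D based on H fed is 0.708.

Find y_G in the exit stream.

0.0885

Conversion of H: H consumed = 2ξ₁ = 0.673 × 52.62 → ξ₁ = 17.71 mol/s.
Yield of D: 3ξ₂ / 52.62 = 0.708 → ξ₂ = 12.42 mol/s.
Outlet amounts (n = n₀ + Σ ν·ξ):
  H: 52.62 − 2(17.71) = 17.21
  G: 0 + 1(17.71) − 1(12.42) = 5.288
  D: 0 + 3(12.42) = 37.25
Total out = 59.75 mol/s; y_G = 5.288 / 59.75 = 0.08851.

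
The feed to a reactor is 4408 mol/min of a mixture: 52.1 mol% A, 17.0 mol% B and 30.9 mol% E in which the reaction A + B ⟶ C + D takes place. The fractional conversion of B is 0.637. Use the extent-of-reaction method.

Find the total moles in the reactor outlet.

4410 mol/min

B reacted = 0.637 × 749.4 = 477.3 mol/min; ν_B = −1, so ξ = 477.3/1 = 477.3 mol/min.
Outlet amounts (n = n₀ + ν ξ):
  A: 2297 − 1(477.3) = 1819
  B: 749.4 − 1(477.3) = 272
  C: 0 + 1(477.3) = 477.3
  D: 0 + 1(477.3) = 477.3
  E: 1362 (inert)
Total out = 1819 + 272 + 477.3 + 477.3 + 1362 = 4408 mol/min.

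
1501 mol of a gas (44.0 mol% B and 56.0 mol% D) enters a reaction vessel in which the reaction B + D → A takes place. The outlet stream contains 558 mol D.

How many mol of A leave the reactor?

For D: n = n₀ − 1ξ → 558 = 840.6 − 1ξ, giving ξ = 282.6 mol.
Outlet amounts (n = n₀ + ν ξ):
  B: 660.4 − 1(282.6) = 377.9
  D: 840.6 − 1(282.6) = 558
  A: 0 + 1(282.6) = 282.6

283 mol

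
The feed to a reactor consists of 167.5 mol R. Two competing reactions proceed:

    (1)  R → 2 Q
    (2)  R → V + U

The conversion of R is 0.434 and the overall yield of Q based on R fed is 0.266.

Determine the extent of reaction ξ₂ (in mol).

ξ₂ = 50.4 mol

Yield of Q: 2ξ₁ / 167.5 = 0.266 → ξ₁ = 22.28 mol.
Conversion of R: 1ξ₁ + 1ξ₂ = 0.434 × 167.5 = 72.69 → ξ₂ = 50.42 mol.
Outlet amounts (n = n₀ + Σ ν·ξ):
  R: 167.5 − 1(22.28) − 1(50.42) = 94.81
  Q: 0 + 2(22.28) = 44.55
  V: 0 + 1(50.42) = 50.42
  U: 0 + 1(50.42) = 50.42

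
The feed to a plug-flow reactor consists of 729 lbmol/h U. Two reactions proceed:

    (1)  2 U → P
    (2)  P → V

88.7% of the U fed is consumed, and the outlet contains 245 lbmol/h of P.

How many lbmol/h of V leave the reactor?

78.3 lbmol/h

Conversion of U: U consumed = 2ξ₁ = 0.887 × 729 → ξ₁ = 323.3 lbmol/h.
P balance: n_P = 0 + 1ξ₁ − 1ξ₂ = 245 → ξ₂ = (1·323.3 − 245)/1 = 78.31 lbmol/h.
Outlet amounts (n = n₀ + Σ ν·ξ):
  U: 729 − 2(323.3) = 82.38
  P: 0 + 1(323.3) − 1(78.31) = 245
  V: 0 + 1(78.31) = 78.31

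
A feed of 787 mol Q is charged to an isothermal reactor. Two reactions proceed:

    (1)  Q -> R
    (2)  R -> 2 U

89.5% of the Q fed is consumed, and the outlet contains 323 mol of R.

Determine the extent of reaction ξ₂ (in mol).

ξ₂ = 381 mol

Conversion of Q: Q consumed = 1ξ₁ = 0.895 × 787 → ξ₁ = 704.4 mol.
R balance: n_R = 0 + 1ξ₁ − 1ξ₂ = 323 → ξ₂ = (1·704.4 − 323)/1 = 381.4 mol.
Outlet amounts (n = n₀ + Σ ν·ξ):
  Q: 787 − 1(704.4) = 82.63
  R: 0 + 1(704.4) − 1(381.4) = 323
  U: 0 + 2(381.4) = 762.7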